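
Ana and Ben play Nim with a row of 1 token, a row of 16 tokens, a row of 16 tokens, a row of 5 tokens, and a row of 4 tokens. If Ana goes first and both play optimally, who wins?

Ben wins

Nim-sum: 1 ⊕ 16 ⊕ 16 ⊕ 5 ⊕ 4 = 0.
The nim-sum is 0, so this is a P-position: the player to move is in a losing position under optimal play; Ana is about to move from it and so loses — Ben wins.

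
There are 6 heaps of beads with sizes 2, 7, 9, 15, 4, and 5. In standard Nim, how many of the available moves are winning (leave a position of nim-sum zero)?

Compute the nim-sum pairwise:
2 XOR 7 = 5
5 XOR 9 = 12
12 XOR 15 = 3
3 XOR 4 = 7
7 XOR 5 = 2
The overall nim-sum is X = 2. A heap of size p has a winning move iff p XOR X < p (reduce it to p XOR X).
  2: 2 XOR 2 = 0 < 2 — winning move (to 0).
  7: 7 XOR 2 = 5 < 7 — winning move (to 5).
  9: 9 XOR 2 = 11 ≥ 9 — no move.
  15: 15 XOR 2 = 13 < 15 — winning move (to 13).
  4: 4 XOR 2 = 6 ≥ 4 — no move.
  5: 5 XOR 2 = 7 ≥ 5 — no move.
That gives 3 winning moves.

3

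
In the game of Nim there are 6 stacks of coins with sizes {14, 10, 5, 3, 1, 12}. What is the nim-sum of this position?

Compute the nim-sum pairwise:
14 XOR 10 = 4
4 XOR 5 = 1
1 XOR 3 = 2
2 XOR 1 = 3
3 XOR 12 = 15

15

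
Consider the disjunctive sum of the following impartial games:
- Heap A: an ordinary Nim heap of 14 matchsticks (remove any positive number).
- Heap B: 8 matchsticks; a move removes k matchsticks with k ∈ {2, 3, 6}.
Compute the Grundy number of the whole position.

Heap A is a plain Nim heap of size 14, so its Grundy value is 14.
Grundy values for heap B (subtraction set {2, 3, 6}):
g(0) = mex{} = 0
g(1) = mex{} = 0
g(2) = mex{0} = 1
g(3) = mex{0} = 1
g(4) = mex{0,1} = 2
g(5) = mex{1} = 0
g(6) = mex{0,1,2} = 3
g(7) = mex{0,2} = 1
g(8) = mex{0,1,3} = 2
So g(8) = 2.
The value of a disjunctive sum is the nim-sum of the parts.
Combined value = 14 ⊕ 2 = 12.

12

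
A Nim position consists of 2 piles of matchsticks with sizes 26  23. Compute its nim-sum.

13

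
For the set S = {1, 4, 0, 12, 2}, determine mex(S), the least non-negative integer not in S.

3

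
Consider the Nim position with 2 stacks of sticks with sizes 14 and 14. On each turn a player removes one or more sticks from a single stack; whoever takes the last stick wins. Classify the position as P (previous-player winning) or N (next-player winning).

In binary:
  1110  (14)
  1110  (14)
  ----
  0000  (0)
The nim-sum is 0, so this is a P-position: the player to move is in a losing position under optimal play.

P-position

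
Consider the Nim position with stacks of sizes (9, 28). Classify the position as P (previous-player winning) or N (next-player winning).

N-position

Compute the nim-sum pairwise:
9 XOR 28 = 21
The nim-sum is 21 ≠ 0, so this is an N-position: the player to move can win.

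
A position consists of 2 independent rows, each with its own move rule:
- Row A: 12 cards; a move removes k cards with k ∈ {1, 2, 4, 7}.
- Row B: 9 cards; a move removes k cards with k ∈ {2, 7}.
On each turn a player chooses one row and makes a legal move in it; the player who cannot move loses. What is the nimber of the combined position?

0

For row A, compute g(0), g(1), … with moves {1, 2, 4, 7}:
k:     0  1  2  3  4  5  6  7  8  9 10 11 12
g(k):  0  1  2  0  1  2  0  1  2  0  1  2  0
So g(12) = 0.
Build the Grundy sequence for row B with g(k) = mex{g(k−s) : s ∈ {2, 7}, s ≤ k}:
g(0) = mex{} = 0
g(1) = mex{} = 0
g(2) = mex{0} = 1
g(3) = mex{0} = 1
g(4) = mex{1} = 0
g(5) = mex{1} = 0
g(6) = mex{0} = 1
g(7) = mex{0} = 1
g(8) = mex{0,1} = 2
g(9) = mex{1} = 0
So g(9) = 0.
The value of a disjunctive sum is the nim-sum of the parts.
Combined value = 0 ⊕ 0 = 0.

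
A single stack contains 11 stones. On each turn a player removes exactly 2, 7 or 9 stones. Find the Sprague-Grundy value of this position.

Compute g(0), g(1), … for moves {2, 7, 9}:
k:     0  1  2  3  4  5  6  7  8  9 10 11
g(k):  0  0  1  1  0  0  1  1  2  2  3  3
So g(11) = 3.

3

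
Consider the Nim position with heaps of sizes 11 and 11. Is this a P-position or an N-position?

P-position

Bitwise XOR of the heap sizes:
  1011  (11)
  1011  (11)
  ----
  0000  (0)
The nim-sum is 0, so this is a P-position: the player to move is in a losing position under optimal play.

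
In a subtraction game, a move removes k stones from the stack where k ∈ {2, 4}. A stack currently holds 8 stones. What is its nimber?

Grundy values for subtraction set {2, 4}:
g(0) = mex{} = 0
g(1) = mex{} = 0
g(2) = mex{0} = 1
g(3) = mex{0} = 1
g(4) = mex{0,1} = 2
g(5) = mex{0,1} = 2
g(6) = mex{1,2} = 0
g(7) = mex{1,2} = 0
g(8) = mex{0,2} = 1
So g(8) = 1.

1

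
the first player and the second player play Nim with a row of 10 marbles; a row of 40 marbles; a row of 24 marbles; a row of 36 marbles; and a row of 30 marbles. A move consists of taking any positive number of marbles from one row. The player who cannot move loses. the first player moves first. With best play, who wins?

the second player wins

Compute the nim-sum pairwise:
10 XOR 40 = 34
34 XOR 24 = 58
58 XOR 36 = 30
30 XOR 30 = 0
The nim-sum is 0, so this is a P-position: the player to move is in a losing position under optimal play; the first player is about to move from it and so loses — the second player wins.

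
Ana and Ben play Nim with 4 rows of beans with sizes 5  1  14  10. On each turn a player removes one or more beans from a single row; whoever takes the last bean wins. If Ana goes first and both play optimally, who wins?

Compute the nim-sum pairwise:
5 ⊕ 1 = 4
4 ⊕ 14 = 10
10 ⊕ 10 = 0
The nim-sum is 0, so this is a P-position: the player to move is in a losing position under optimal play; Ana is about to move from it and so loses — Ben wins.

Ben wins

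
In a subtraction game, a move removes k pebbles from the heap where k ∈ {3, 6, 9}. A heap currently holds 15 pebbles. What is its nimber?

Grundy values for subtraction set {3, 6, 9}:
k:     0  1  2  3  4  5  6  7  8  9 10 11 12 13 14 15
g(k):  0  0  0  1  1  1  2  2  2  3  3  3  0  0  0  1
So g(15) = 1.

1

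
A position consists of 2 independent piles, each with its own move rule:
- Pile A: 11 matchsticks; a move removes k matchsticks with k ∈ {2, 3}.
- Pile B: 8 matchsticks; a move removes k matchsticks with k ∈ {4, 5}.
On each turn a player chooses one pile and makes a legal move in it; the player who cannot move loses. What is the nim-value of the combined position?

2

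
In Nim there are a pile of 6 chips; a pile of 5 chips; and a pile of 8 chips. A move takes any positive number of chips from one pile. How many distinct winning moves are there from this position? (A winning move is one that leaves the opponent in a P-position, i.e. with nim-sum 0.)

Compute the nim-sum pairwise:
6 ^ 5 = 3
3 ^ 8 = 11
The overall nim-sum is X = 11. A pile of size p has a winning move iff p XOR X < p (reduce it to p XOR X).
  6: 6 XOR 11 = 13 ≥ 6 — no move.
  5: 5 XOR 11 = 14 ≥ 5 — no move.
  8: 8 XOR 11 = 3 < 8 — winning move (to 3).
That gives 1 winning move.

1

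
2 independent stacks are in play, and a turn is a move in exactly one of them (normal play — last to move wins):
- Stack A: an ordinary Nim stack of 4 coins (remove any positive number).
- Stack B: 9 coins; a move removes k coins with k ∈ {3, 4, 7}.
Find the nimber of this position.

Stack A is a plain Nim stack of size 4, so its Grundy value is 4.
Grundy values for stack B (subtraction set {3, 4, 7}):
k:     0  1  2  3  4  5  6  7  8  9
g(k):  0  0  0  1  1  1  2  2  2  3
So g(9) = 3.
By the Sprague-Grundy theorem, the Grundy value of a sum of independent games is the XOR of the component values.
Combined value = 4 XOR 3 = 7.

7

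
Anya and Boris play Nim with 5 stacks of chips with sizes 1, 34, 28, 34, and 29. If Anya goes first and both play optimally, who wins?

Boris wins

Compute the nim-sum pairwise:
1 XOR 34 = 35
35 XOR 28 = 63
63 XOR 34 = 29
29 XOR 29 = 0
The nim-sum is 0, so this is a P-position: the player to move is in a losing position under optimal play; Anya is about to move from it and so loses — Boris wins.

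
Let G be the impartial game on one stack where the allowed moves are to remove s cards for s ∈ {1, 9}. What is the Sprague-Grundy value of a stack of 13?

Compute g(0), g(1), … for moves {1, 9}:
k:     0  1  2  3  4  5  6  7  8  9 10 11 12 13
g(k):  0  1  0  1  0  1  0  1  0  1  0  1  0  1
So g(13) = 1.

1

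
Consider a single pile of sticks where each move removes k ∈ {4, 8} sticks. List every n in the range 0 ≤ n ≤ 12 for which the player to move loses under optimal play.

Compute g(0), g(1), … for moves {4, 8}:
k:     0  1  2  3  4  5  6  7  8  9 10 11 12
g(k):  0  0  0  0  1  1  1  1  2  2  2  2  0
The P-positions (g = 0) in 0..12 are 0, 1, 2, 3, 12.

0, 1, 2, 3, 12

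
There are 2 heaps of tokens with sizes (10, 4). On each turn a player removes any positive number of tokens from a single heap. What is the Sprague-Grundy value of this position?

In binary:
  1010  (10)
  0100  (4)
  ----
  1110  (14)

14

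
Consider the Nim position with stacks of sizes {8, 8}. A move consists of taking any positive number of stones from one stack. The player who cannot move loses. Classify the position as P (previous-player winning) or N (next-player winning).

P-position

Bitwise XOR of the heap sizes:
  1000  (8)
  1000  (8)
  ----
  0000  (0)
The nim-sum is 0, so this is a P-position: the player to move is in a losing position under optimal play.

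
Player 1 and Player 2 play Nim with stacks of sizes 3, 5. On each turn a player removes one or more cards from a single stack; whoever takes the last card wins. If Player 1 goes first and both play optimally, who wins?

Write each in binary and XOR column by column:
  011  (3)
  101  (5)
  ---
  110  (6)
The nim-sum is 6 ≠ 0, so this is an N-position: the player to move can win; Player 1 has a winning move.

Player 1 wins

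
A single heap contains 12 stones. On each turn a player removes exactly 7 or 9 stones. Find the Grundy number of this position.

1

Grundy values for subtraction set {7, 9}:
k:     0  1  2  3  4  5  6  7  8  9 10 11 12
g(k):  0  0  0  0  0  0  0  1  1  1  1  1  1
So g(12) = 1.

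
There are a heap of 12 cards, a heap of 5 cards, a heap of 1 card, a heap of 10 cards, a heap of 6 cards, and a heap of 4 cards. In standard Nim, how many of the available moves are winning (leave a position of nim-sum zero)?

0

Compute the nim-sum pairwise:
12 XOR 5 = 9
9 XOR 1 = 8
8 XOR 10 = 2
2 XOR 6 = 4
4 XOR 4 = 0
The nim-sum is already 0, so every move leaves a nonzero nim-sum — there are no winning moves.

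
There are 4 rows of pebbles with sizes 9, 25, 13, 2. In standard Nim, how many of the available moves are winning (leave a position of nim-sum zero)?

In binary:
  01001  (9)
  11001  (25)
  01101  (13)
  00010  (2)
  -----
  11111  (31)
The overall nim-sum is X = 31. A row of size p has a winning move iff p XOR X < p (reduce it to p XOR X).
  9: 9 XOR 31 = 22 ≥ 9 — no move.
  25: 25 XOR 31 = 6 < 25 — winning move (to 6).
  13: 13 XOR 31 = 18 ≥ 13 — no move.
  2: 2 XOR 31 = 29 ≥ 2 — no move.
That gives 1 winning move.

1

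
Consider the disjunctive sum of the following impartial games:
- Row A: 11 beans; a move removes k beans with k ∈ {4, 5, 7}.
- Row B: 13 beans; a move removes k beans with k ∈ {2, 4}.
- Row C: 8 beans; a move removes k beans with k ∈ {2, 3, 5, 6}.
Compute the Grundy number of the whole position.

0

For row A, compute g(0), g(1), … with moves {4, 5, 7}:
g(0) = mex{} = 0
g(1) = mex{} = 0
g(2) = mex{} = 0
g(3) = mex{} = 0
g(4) = mex{0} = 1
g(5) = mex{0} = 1
g(6) = mex{0} = 1
g(7) = mex{0} = 1
g(8) = mex{0,1} = 2
g(9) = mex{0,1} = 2
g(10) = mex{0,1} = 2
g(11) = mex{1} = 0
So g(11) = 0.
Build the Grundy sequence for row B with g(k) = mex{g(k−s) : s ∈ {2, 4}, s ≤ k}:
g(0) = mex{} = 0
g(1) = mex{} = 0
g(2) = mex{0} = 1
g(3) = mex{0} = 1
g(4) = mex{0,1} = 2
g(5) = mex{0,1} = 2
g(6) = mex{1,2} = 0
g(7) = mex{1,2} = 0
g(8) = mex{0,2} = 1
g(9) = mex{0,2} = 1
g(10) = mex{0,1} = 2
g(11) = mex{0,1} = 2
g(12) = mex{1,2} = 0
g(13) = mex{1,2} = 0
So g(13) = 0.
Grundy values for row C (subtraction set {2, 3, 5, 6}):
g(0) = mex{} = 0
g(1) = mex{} = 0
g(2) = mex{0} = 1
g(3) = mex{0} = 1
g(4) = mex{0,1} = 2
g(5) = mex{0,1} = 2
g(6) = mex{0,1,2} = 3
g(7) = mex{0,1,2} = 3
g(8) = mex{1,2,3} = 0
So g(8) = 0.
By the Sprague-Grundy theorem, the Grundy value of a sum of independent games is the XOR of the component values.
Combined value = 0 XOR 0 XOR 0 = 0.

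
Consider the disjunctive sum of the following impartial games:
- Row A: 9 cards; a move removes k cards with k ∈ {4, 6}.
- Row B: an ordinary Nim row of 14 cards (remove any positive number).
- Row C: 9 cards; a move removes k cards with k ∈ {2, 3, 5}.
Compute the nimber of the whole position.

13

Grundy values for row A (subtraction set {4, 6}):
k:     0  1  2  3  4  5  6  7  8  9
g(k):  0  0  0  0  1  1  1  1  2  2
So g(9) = 2.
Row B is a plain Nim row of size 14, so its Grundy value is 14.
Build the Grundy sequence for row C with g(k) = mex{g(k−s) : s ∈ {2, 3, 5}, s ≤ k}:
g(0) = mex{} = 0
g(1) = mex{} = 0
g(2) = mex{0} = 1
g(3) = mex{0} = 1
g(4) = mex{0,1} = 2
g(5) = mex{0,1} = 2
g(6) = mex{0,1,2} = 3
g(7) = mex{1,2} = 0
g(8) = mex{1,2,3} = 0
g(9) = mex{0,2,3} = 1
So g(9) = 1.
The value of a disjunctive sum is the nim-sum of the parts.
Combined value = 2 XOR 14 XOR 1 = 13.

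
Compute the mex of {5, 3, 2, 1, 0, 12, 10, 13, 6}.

4

The values 0, 1, 2, 3 are all present; 4 is the first non-negative integer missing from the set.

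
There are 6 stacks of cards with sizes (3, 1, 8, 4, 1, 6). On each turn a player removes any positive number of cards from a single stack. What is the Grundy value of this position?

Nim-sum: 3 ^ 1 ^ 8 ^ 4 ^ 1 ^ 6 = 9.

9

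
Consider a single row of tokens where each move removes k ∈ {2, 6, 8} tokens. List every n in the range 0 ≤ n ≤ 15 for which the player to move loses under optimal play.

0, 1, 4, 5, 14, 15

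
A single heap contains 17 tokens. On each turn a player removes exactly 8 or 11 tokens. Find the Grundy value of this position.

Grundy values for subtraction set {8, 11}:
k:     0  1  2  3  4  5  6  7  8  9 10 11 12 13 14 15 16 17
g(k):  0  0  0  0  0  0  0  0  1  1  1  1  1  1  1  1  2  2
So g(17) = 2.

2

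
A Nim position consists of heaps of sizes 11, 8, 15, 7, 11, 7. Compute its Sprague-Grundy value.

Nim-sum: 11 ⊕ 8 ⊕ 15 ⊕ 7 ⊕ 11 ⊕ 7 = 7.

7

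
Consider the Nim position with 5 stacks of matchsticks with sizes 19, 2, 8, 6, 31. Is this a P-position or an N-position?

Compute the nim-sum pairwise:
19 XOR 2 = 17
17 XOR 8 = 25
25 XOR 6 = 31
31 XOR 31 = 0
The nim-sum is 0, so this is a P-position: the player to move is in a losing position under optimal play.

P-position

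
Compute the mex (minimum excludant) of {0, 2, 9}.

0 is in the set but 1 is not, so the mex is 1.

1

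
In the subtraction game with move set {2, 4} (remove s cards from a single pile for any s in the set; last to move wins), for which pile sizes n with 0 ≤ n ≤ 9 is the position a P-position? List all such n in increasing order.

0, 1, 6, 7

Grundy values for subtraction set {2, 4}:
k:     0  1  2  3  4  5  6  7  8  9
g(k):  0  0  1  1  2  2  0  0  1  1
The P-positions (g = 0) in 0..9 are 0, 1, 6, 7.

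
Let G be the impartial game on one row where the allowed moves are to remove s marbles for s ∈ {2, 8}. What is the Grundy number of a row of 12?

1

Compute g(0), g(1), … for moves {2, 8}:
k:     0  1  2  3  4  5  6  7  8  9 10 11 12
g(k):  0  0  1  1  0  0  1  1  2  2  0  0  1
So g(12) = 1.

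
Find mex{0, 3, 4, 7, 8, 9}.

0 is in the set but 1 is not, so the mex is 1.

1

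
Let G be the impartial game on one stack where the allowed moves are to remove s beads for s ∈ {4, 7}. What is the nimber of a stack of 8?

2

Compute g(0), g(1), … for moves {4, 7}:
g(0) = mex{} = 0
g(1) = mex{} = 0
g(2) = mex{} = 0
g(3) = mex{} = 0
g(4) = mex{0} = 1
g(5) = mex{0} = 1
g(6) = mex{0} = 1
g(7) = mex{0} = 1
g(8) = mex{0,1} = 2
So g(8) = 2.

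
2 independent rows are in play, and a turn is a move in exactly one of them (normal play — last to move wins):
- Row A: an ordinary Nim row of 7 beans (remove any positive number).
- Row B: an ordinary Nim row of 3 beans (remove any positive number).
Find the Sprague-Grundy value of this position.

Row A is a plain Nim row of size 7, so its Grundy value is 7.
Row B is a plain Nim row of size 3, so its Grundy value is 3.
By the Sprague-Grundy theorem, the Grundy value of a sum of independent games is the XOR of the component values.
Combined value = 7 XOR 3 = 4.

4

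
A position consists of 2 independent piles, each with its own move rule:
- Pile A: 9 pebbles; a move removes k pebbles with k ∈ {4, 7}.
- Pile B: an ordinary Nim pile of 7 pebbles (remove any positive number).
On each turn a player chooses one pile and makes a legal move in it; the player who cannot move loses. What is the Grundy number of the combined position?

5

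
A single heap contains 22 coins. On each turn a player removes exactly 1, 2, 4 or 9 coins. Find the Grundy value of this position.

Build the Grundy sequence with g(k) = mex{g(k−s) : s ∈ {1, 2, 4, 9}, s ≤ k}:
k:     0  1  2  3  4  5  6  7  8  9 10 11 12 13 14 15 16 17 18 19 20 21 22
g(k):  0  1  2  0  1  2  0  1  2  3  4  0  1  2  0  1  2  0  1  2  3  4  0
So g(22) = 0.

0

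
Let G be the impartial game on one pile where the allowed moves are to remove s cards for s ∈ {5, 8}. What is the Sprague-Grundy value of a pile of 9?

1

Build the Grundy sequence with g(k) = mex{g(k−s) : s ∈ {5, 8}, s ≤ k}:
k:     0  1  2  3  4  5  6  7  8  9
g(k):  0  0  0  0  0  1  1  1  1  1
So g(9) = 1.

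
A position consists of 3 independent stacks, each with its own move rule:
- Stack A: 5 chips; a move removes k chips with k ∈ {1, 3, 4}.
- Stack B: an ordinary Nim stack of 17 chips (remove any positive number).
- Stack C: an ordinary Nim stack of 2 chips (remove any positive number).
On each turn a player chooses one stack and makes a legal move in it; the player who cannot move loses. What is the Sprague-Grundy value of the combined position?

Grundy values for stack A (subtraction set {1, 3, 4}):
k:     0  1  2  3  4  5
g(k):  0  1  0  1  2  3
So g(5) = 3.
Stack B is a plain Nim stack of size 17, so its Grundy value is 17.
Stack C is a plain Nim stack of size 2, so its Grundy value is 2.
The value of a disjunctive sum is the nim-sum of the parts.
Combined value = 3 XOR 17 XOR 2 = 16.

16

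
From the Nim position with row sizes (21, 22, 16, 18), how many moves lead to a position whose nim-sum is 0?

Compute the nim-sum pairwise:
21 XOR 22 = 3
3 XOR 16 = 19
19 XOR 18 = 1
The overall nim-sum is X = 1. A row of size p has a winning move iff p XOR X < p (reduce it to p XOR X).
  21: 21 XOR 1 = 20 < 21 — winning move (to 20).
  22: 22 XOR 1 = 23 ≥ 22 — no move.
  16: 16 XOR 1 = 17 ≥ 16 — no move.
  18: 18 XOR 1 = 19 ≥ 18 — no move.
That gives 1 winning move.

1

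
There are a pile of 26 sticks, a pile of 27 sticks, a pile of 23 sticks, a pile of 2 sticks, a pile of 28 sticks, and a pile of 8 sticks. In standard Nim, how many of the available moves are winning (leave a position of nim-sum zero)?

0

Write each in binary and XOR column by column:
  11010  (26)
  11011  (27)
  10111  (23)
  00010  (2)
  11100  (28)
  01000  (8)
  -----
  00000  (0)
The nim-sum is already 0, so every move leaves a nonzero nim-sum — there are no winning moves.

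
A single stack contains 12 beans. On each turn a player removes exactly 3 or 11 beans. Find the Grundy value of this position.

2

Build the Grundy sequence with g(k) = mex{g(k−s) : s ∈ {3, 11}, s ≤ k}:
g(0) = mex{} = 0
g(1) = mex{} = 0
g(2) = mex{} = 0
g(3) = mex{0} = 1
g(4) = mex{0} = 1
g(5) = mex{0} = 1
g(6) = mex{1} = 0
g(7) = mex{1} = 0
g(8) = mex{1} = 0
g(9) = mex{0} = 1
g(10) = mex{0} = 1
g(11) = mex{0} = 1
g(12) = mex{0,1} = 2
So g(12) = 2.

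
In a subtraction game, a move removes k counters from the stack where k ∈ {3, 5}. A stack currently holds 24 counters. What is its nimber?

0

Grundy values for subtraction set {3, 5}:
k:     0  1  2  3  4  5  6  7  8  9 10 11 12 13 14 15 16 17 18 19 20 21 22 23 24
g(k):  0  0  0  1  1  1  2  2  0  0  0  1  1  1  2  2  0  0  0  1  1  1  2  2  0
So g(24) = 0.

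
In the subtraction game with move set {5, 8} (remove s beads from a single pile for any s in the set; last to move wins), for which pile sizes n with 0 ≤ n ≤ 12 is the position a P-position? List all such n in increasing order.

0, 1, 2, 3, 4

Compute g(0), g(1), … for moves {5, 8}:
g(0) = mex{} = 0
g(1) = mex{} = 0
g(2) = mex{} = 0
g(3) = mex{} = 0
g(4) = mex{} = 0
g(5) = mex{0} = 1
g(6) = mex{0} = 1
g(7) = mex{0} = 1
g(8) = mex{0} = 1
g(9) = mex{0} = 1
g(10) = mex{0,1} = 2
g(11) = mex{0,1} = 2
g(12) = mex{0,1} = 2
The P-positions (g = 0) in 0..12 are 0, 1, 2, 3, 4.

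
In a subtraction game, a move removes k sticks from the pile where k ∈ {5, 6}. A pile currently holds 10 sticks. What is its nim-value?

2

Build the Grundy sequence with g(k) = mex{g(k−s) : s ∈ {5, 6}, s ≤ k}:
g(0) = mex{} = 0
g(1) = mex{} = 0
g(2) = mex{} = 0
g(3) = mex{} = 0
g(4) = mex{} = 0
g(5) = mex{0} = 1
g(6) = mex{0} = 1
g(7) = mex{0} = 1
g(8) = mex{0} = 1
g(9) = mex{0} = 1
g(10) = mex{0,1} = 2
So g(10) = 2.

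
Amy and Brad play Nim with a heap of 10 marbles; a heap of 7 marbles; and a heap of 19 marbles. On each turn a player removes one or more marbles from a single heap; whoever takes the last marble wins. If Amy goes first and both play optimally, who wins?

Compute the nim-sum pairwise:
10 ⊕ 7 = 13
13 ⊕ 19 = 30
The nim-sum is 30 ≠ 0, so this is an N-position: the player to move can win; Amy has a winning move.

Amy wins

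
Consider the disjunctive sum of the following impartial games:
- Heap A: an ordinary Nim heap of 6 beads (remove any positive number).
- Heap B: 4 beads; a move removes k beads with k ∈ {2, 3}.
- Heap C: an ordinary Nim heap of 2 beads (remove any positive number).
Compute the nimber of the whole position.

Heap A is a plain Nim heap of size 6, so its Grundy value is 6.
Build the Grundy sequence for heap B with g(k) = mex{g(k−s) : s ∈ {2, 3}, s ≤ k}:
g(0) = mex{} = 0
g(1) = mex{} = 0
g(2) = mex{0} = 1
g(3) = mex{0} = 1
g(4) = mex{0,1} = 2
So g(4) = 2.
Heap C is a plain Nim heap of size 2, so its Grundy value is 2.
The value of a disjunctive sum is the nim-sum of the parts.
Combined value = 6 XOR 2 XOR 2 = 6.

6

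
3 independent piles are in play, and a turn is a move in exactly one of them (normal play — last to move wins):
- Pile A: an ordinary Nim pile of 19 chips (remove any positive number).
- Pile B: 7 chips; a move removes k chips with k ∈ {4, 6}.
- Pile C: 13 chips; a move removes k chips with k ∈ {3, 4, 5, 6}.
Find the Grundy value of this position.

19

Pile A is a plain Nim pile of size 19, so its Grundy value is 19.
Grundy values for pile B (subtraction set {4, 6}):
g(0) = mex{} = 0
g(1) = mex{} = 0
g(2) = mex{} = 0
g(3) = mex{} = 0
g(4) = mex{0} = 1
g(5) = mex{0} = 1
g(6) = mex{0} = 1
g(7) = mex{0} = 1
So g(7) = 1.
Grundy values for pile C (subtraction set {3, 4, 5, 6}):
k:     0  1  2  3  4  5  6  7  8  9 10 11 12 13
g(k):  0  0  0  1  1  1  2  2  2  0  0  0  1  1
So g(13) = 1.
The value of a disjunctive sum is the nim-sum of the parts.
Combined value = 19 XOR 1 XOR 1 = 19.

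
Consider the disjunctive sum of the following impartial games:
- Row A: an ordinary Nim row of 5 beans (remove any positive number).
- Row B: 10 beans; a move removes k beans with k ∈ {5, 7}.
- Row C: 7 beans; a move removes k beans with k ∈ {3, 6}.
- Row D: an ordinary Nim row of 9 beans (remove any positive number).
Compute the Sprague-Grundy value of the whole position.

Row A is a plain Nim row of size 5, so its Grundy value is 5.
Build the Grundy sequence for row B with g(k) = mex{g(k−s) : s ∈ {5, 7}, s ≤ k}:
g(0) = mex{} = 0
g(1) = mex{} = 0
g(2) = mex{} = 0
g(3) = mex{} = 0
g(4) = mex{} = 0
g(5) = mex{0} = 1
g(6) = mex{0} = 1
g(7) = mex{0} = 1
g(8) = mex{0} = 1
g(9) = mex{0} = 1
g(10) = mex{0,1} = 2
So g(10) = 2.
Grundy values for row C (subtraction set {3, 6}):
k:     0  1  2  3  4  5  6  7
g(k):  0  0  0  1  1  1  2  2
So g(7) = 2.
Row D is a plain Nim row of size 9, so its Grundy value is 9.
The value of a disjunctive sum is the nim-sum of the parts.
Combined value = 5 XOR 2 XOR 2 XOR 9 = 12.

12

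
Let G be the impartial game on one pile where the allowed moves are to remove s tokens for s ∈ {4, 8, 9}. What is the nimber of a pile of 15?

Grundy values for subtraction set {4, 8, 9}:
k:     0  1  2  3  4  5  6  7  8  9 10 11 12 13 14 15
g(k):  0  0  0  0  1  1  1  1  2  2  2  2  3  0  0  0
So g(15) = 0.

0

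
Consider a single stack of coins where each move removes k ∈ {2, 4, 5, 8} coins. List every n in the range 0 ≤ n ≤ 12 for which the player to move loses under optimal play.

0, 1, 7, 10

Build the Grundy sequence with g(k) = mex{g(k−s) : s ∈ {2, 4, 5, 8}, s ≤ k}:
g(0) = mex{} = 0
g(1) = mex{} = 0
g(2) = mex{0} = 1
g(3) = mex{0} = 1
g(4) = mex{0,1} = 2
g(5) = mex{0,1} = 2
g(6) = mex{0,1,2} = 3
g(7) = mex{1,2} = 0
g(8) = mex{0,1,2,3} = 4
g(9) = mex{0,2} = 1
g(10) = mex{1,2,3,4} = 0
g(11) = mex{0,1,3} = 2
g(12) = mex{0,2,4} = 1
The P-positions (g = 0) in 0..12 are 0, 1, 7, 10.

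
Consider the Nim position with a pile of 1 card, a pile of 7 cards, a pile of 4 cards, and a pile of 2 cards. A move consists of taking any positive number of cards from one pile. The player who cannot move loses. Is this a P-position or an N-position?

P-position

Nim-sum: 1 ^ 7 ^ 4 ^ 2 = 0.
The nim-sum is 0, so this is a P-position: the player to move is in a losing position under optimal play.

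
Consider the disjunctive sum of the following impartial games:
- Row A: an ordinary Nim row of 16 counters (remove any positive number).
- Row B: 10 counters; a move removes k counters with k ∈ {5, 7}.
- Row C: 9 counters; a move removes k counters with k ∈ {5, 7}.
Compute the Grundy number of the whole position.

19

Row A is a plain Nim row of size 16, so its Grundy value is 16.
Grundy values for row B (subtraction set {5, 7}):
g(0) = mex{} = 0
g(1) = mex{} = 0
g(2) = mex{} = 0
g(3) = mex{} = 0
g(4) = mex{} = 0
g(5) = mex{0} = 1
g(6) = mex{0} = 1
g(7) = mex{0} = 1
g(8) = mex{0} = 1
g(9) = mex{0} = 1
g(10) = mex{0,1} = 2
So g(10) = 2.
For row C, compute g(0), g(1), … with moves {5, 7}:
k:     0  1  2  3  4  5  6  7  8  9
g(k):  0  0  0  0  0  1  1  1  1  1
So g(9) = 1.
The value of a disjunctive sum is the nim-sum of the parts.
Combined value = 16 XOR 2 XOR 1 = 19.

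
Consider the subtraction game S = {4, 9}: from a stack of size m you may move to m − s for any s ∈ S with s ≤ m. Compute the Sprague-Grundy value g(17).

1

Grundy values for subtraction set {4, 9}:
k:     0  1  2  3  4  5  6  7  8  9 10 11 12 13 14 15 16 17
g(k):  0  0  0  0  1  1  1  1  0  2  2  2  1  0  0  0  0  1
So g(17) = 1.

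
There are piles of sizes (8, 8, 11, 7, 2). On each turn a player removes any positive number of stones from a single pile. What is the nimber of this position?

Compute the nim-sum pairwise:
8 ⊕ 8 = 0
0 ⊕ 11 = 11
11 ⊕ 7 = 12
12 ⊕ 2 = 14

14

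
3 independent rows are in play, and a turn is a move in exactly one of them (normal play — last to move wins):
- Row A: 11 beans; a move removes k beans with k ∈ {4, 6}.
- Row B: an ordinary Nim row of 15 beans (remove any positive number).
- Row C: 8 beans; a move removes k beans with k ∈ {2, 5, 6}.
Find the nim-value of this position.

Build the Grundy sequence for row A with g(k) = mex{g(k−s) : s ∈ {4, 6}, s ≤ k}:
g(0) = mex{} = 0
g(1) = mex{} = 0
g(2) = mex{} = 0
g(3) = mex{} = 0
g(4) = mex{0} = 1
g(5) = mex{0} = 1
g(6) = mex{0} = 1
g(7) = mex{0} = 1
g(8) = mex{0,1} = 2
g(9) = mex{0,1} = 2
g(10) = mex{1} = 0
g(11) = mex{1} = 0
So g(11) = 0.
Row B is a plain Nim row of size 15, so its Grundy value is 15.
For row C, compute g(0), g(1), … with moves {2, 5, 6}:
k:     0  1  2  3  4  5  6  7  8
g(k):  0  0  1  1  0  2  1  3  0
So g(8) = 0.
By the Sprague-Grundy theorem, the Grundy value of a sum of independent games is the XOR of the component values.
Combined value = 0 ⊕ 15 ⊕ 0 = 15.

15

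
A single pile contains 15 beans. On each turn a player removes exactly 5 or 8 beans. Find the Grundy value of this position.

0

Grundy values for subtraction set {5, 8}:
k:     0  1  2  3  4  5  6  7  8  9 10 11 12 13 14 15
g(k):  0  0  0  0  0  1  1  1  1  1  2  2  2  0  0  0
So g(15) = 0.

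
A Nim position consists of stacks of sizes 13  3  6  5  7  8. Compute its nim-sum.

2

Nim-sum: 13 ^ 3 ^ 6 ^ 5 ^ 7 ^ 8 = 2.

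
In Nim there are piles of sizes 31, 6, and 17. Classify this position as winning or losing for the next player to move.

Compute the nim-sum pairwise:
31 XOR 6 = 25
25 XOR 17 = 8
The nim-sum is 8 ≠ 0, so this is an N-position: the player to move can win.

Winning position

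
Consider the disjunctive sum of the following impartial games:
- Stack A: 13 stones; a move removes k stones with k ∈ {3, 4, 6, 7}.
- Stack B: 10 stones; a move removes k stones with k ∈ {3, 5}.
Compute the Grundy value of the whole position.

1

Grundy values for stack A (subtraction set {3, 4, 6, 7}):
g(0) = mex{} = 0
g(1) = mex{} = 0
g(2) = mex{} = 0
g(3) = mex{0} = 1
g(4) = mex{0} = 1
g(5) = mex{0} = 1
g(6) = mex{0,1} = 2
g(7) = mex{0,1} = 2
g(8) = mex{0,1} = 2
g(9) = mex{0,1,2} = 3
g(10) = mex{1,2} = 0
g(11) = mex{1,2} = 0
g(12) = mex{1,2,3} = 0
g(13) = mex{0,2,3} = 1
So g(13) = 1.
Grundy values for stack B (subtraction set {3, 5}):
k:     0  1  2  3  4  5  6  7  8  9 10
g(k):  0  0  0  1  1  1  2  2  0  0  0
So g(10) = 0.
By the Sprague-Grundy theorem, the Grundy value of a sum of independent games is the XOR of the component values.
Combined value = 1 XOR 0 = 1.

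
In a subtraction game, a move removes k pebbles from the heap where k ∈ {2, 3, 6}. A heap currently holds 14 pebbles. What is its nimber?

0

Build the Grundy sequence with g(k) = mex{g(k−s) : s ∈ {2, 3, 6}, s ≤ k}:
k:     0  1  2  3  4  5  6  7  8  9 10 11 12 13 14
g(k):  0  0  1  1  2  0  3  1  2  0  0  1  1  2  0
So g(14) = 0.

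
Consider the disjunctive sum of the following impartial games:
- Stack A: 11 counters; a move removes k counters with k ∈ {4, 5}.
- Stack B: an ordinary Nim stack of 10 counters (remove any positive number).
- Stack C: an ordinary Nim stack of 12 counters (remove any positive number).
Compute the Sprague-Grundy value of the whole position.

6

Build the Grundy sequence for stack A with g(k) = mex{g(k−s) : s ∈ {4, 5}, s ≤ k}:
k:     0  1  2  3  4  5  6  7  8  9 10 11
g(k):  0  0  0  0  1  1  1  1  2  0  0  0
So g(11) = 0.
Stack B is a plain Nim stack of size 10, so its Grundy value is 10.
Stack C is a plain Nim stack of size 12, so its Grundy value is 12.
By the Sprague-Grundy theorem, the Grundy value of a sum of independent games is the XOR of the component values.
Combined value = 0 XOR 10 XOR 12 = 6.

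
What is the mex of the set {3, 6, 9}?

0 is not in the set, so the mex is 0.

0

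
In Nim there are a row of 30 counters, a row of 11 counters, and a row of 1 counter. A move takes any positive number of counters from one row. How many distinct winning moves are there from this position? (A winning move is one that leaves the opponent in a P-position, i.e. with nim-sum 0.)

Compute the nim-sum pairwise:
30 XOR 11 = 21
21 XOR 1 = 20
The overall nim-sum is X = 20. A row of size p has a winning move iff p XOR X < p (reduce it to p XOR X).
  30: 30 XOR 20 = 10 < 30 — winning move (to 10).
  11: 11 XOR 20 = 31 ≥ 11 — no move.
  1: 1 XOR 20 = 21 ≥ 1 — no move.
That gives 1 winning move.

1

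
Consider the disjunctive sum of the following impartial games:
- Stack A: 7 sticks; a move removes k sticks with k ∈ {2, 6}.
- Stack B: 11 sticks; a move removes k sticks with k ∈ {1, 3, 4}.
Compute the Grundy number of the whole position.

3

For stack A, compute g(0), g(1), … with moves {2, 6}:
k:     0  1  2  3  4  5  6  7
g(k):  0  0  1  1  0  0  1  1
So g(7) = 1.
Grundy values for stack B (subtraction set {1, 3, 4}):
g(0) = mex{} = 0
g(1) = mex{0} = 1
g(2) = mex{1} = 0
g(3) = mex{0} = 1
g(4) = mex{0,1} = 2
g(5) = mex{0,1,2} = 3
g(6) = mex{0,1,3} = 2
g(7) = mex{1,2} = 0
g(8) = mex{0,2,3} = 1
g(9) = mex{1,2,3} = 0
g(10) = mex{0,2} = 1
g(11) = mex{0,1} = 2
So g(11) = 2.
The value of a disjunctive sum is the nim-sum of the parts.
Combined value = 1 XOR 2 = 3.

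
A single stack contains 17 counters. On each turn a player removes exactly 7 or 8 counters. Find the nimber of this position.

Compute g(0), g(1), … for moves {7, 8}:
k:     0  1  2  3  4  5  6  7  8  9 10 11 12 13 14 15 16 17
g(k):  0  0  0  0  0  0  0  1  1  1  1  1  1  1  2  0  0  0
So g(17) = 0.

0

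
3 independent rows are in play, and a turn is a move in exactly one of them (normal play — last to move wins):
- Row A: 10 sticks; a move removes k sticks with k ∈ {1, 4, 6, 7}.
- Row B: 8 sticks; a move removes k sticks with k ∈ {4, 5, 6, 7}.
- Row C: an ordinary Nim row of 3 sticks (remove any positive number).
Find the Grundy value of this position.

Grundy values for row A (subtraction set {1, 4, 6, 7}):
g(0) = mex{} = 0
g(1) = mex{0} = 1
g(2) = mex{1} = 0
g(3) = mex{0} = 1
g(4) = mex{0,1} = 2
g(5) = mex{1,2} = 0
g(6) = mex{0} = 1
g(7) = mex{0,1} = 2
g(8) = mex{0,1,2} = 3
g(9) = mex{0,1,3} = 2
g(10) = mex{1,2} = 0
So g(10) = 0.
For row B, compute g(0), g(1), … with moves {4, 5, 6, 7}:
k:     0  1  2  3  4  5  6  7  8
g(k):  0  0  0  0  1  1  1  1  2
So g(8) = 2.
Row C is a plain Nim row of size 3, so its Grundy value is 3.
By the Sprague-Grundy theorem, the Grundy value of a sum of independent games is the XOR of the component values.
Combined value = 0 ⊕ 2 ⊕ 3 = 1.

1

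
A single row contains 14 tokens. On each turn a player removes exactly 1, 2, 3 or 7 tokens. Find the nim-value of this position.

Grundy values for subtraction set {1, 2, 3, 7}:
g(0) = mex{} = 0
g(1) = mex{0} = 1
g(2) = mex{0,1} = 2
g(3) = mex{0,1,2} = 3
g(4) = mex{1,2,3} = 0
g(5) = mex{0,2,3} = 1
g(6) = mex{0,1,3} = 2
g(7) = mex{0,1,2} = 3
g(8) = mex{1,2,3} = 0
g(9) = mex{0,2,3} = 1
g(10) = mex{0,1,3} = 2
g(11) = mex{0,1,2} = 3
g(12) = mex{1,2,3} = 0
g(13) = mex{0,2,3} = 1
g(14) = mex{0,1,3} = 2
So g(14) = 2.

2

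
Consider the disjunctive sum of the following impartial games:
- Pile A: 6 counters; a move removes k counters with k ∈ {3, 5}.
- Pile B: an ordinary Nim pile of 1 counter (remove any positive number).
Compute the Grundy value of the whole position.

3

Grundy values for pile A (subtraction set {3, 5}):
g(0) = mex{} = 0
g(1) = mex{} = 0
g(2) = mex{} = 0
g(3) = mex{0} = 1
g(4) = mex{0} = 1
g(5) = mex{0} = 1
g(6) = mex{0,1} = 2
So g(6) = 2.
Pile B is a plain Nim pile of size 1, so its Grundy value is 1.
The value of a disjunctive sum is the nim-sum of the parts.
Combined value = 2 XOR 1 = 3.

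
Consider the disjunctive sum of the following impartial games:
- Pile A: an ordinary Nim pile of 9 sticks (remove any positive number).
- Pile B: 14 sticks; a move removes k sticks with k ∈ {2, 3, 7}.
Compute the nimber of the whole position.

11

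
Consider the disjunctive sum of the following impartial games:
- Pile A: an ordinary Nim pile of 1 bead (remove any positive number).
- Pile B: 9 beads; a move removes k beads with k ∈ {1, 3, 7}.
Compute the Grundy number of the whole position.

0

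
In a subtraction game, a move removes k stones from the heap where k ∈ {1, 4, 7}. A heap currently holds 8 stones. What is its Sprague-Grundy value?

Build the Grundy sequence with g(k) = mex{g(k−s) : s ∈ {1, 4, 7}, s ≤ k}:
g(0) = mex{} = 0
g(1) = mex{0} = 1
g(2) = mex{1} = 0
g(3) = mex{0} = 1
g(4) = mex{0,1} = 2
g(5) = mex{1,2} = 0
g(6) = mex{0} = 1
g(7) = mex{0,1} = 2
g(8) = mex{1,2} = 0
So g(8) = 0.

0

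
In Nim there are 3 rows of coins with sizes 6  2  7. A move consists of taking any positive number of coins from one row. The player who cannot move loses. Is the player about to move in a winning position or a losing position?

Nim-sum: 6 ^ 2 ^ 7 = 3.
The nim-sum is 3 ≠ 0, so this is an N-position: the player to move can win.

Winning position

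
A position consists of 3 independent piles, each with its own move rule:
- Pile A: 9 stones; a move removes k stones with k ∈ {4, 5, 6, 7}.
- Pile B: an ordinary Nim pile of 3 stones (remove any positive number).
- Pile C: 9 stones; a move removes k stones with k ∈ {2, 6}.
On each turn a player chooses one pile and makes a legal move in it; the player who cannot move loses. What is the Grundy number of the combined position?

Grundy values for pile A (subtraction set {4, 5, 6, 7}):
k:     0  1  2  3  4  5  6  7  8  9
g(k):  0  0  0  0  1  1  1  1  2  2
So g(9) = 2.
Pile B is a plain Nim pile of size 3, so its Grundy value is 3.
Grundy values for pile C (subtraction set {2, 6}):
k:     0  1  2  3  4  5  6  7  8  9
g(k):  0  0  1  1  0  0  1  1  0  0
So g(9) = 0.
By the Sprague-Grundy theorem, the Grundy value of a sum of independent games is the XOR of the component values.
Combined value = 2 XOR 3 XOR 0 = 1.

1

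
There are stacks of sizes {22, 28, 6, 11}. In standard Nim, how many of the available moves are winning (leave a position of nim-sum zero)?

Compute the nim-sum pairwise:
22 ⊕ 28 = 10
10 ⊕ 6 = 12
12 ⊕ 11 = 7
The overall nim-sum is X = 7. A stack of size p has a winning move iff p XOR X < p (reduce it to p XOR X).
  22: 22 XOR 7 = 17 < 22 — winning move (to 17).
  28: 28 XOR 7 = 27 < 28 — winning move (to 27).
  6: 6 XOR 7 = 1 < 6 — winning move (to 1).
  11: 11 XOR 7 = 12 ≥ 11 — no move.
That gives 3 winning moves.

3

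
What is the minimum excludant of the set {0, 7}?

1

0 is in the set but 1 is not, so the mex is 1.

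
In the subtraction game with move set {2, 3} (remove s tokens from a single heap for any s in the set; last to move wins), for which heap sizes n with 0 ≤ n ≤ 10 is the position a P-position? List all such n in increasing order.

0, 1, 5, 6, 10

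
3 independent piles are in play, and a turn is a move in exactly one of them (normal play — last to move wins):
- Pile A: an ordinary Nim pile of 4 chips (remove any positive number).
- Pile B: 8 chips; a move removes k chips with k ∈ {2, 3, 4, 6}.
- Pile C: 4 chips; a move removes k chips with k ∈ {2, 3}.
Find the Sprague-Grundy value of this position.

Pile A is a plain Nim pile of size 4, so its Grundy value is 4.
For pile B, compute g(0), g(1), … with moves {2, 3, 4, 6}:
g(0) = mex{} = 0
g(1) = mex{} = 0
g(2) = mex{0} = 1
g(3) = mex{0} = 1
g(4) = mex{0,1} = 2
g(5) = mex{0,1} = 2
g(6) = mex{0,1,2} = 3
g(7) = mex{0,1,2} = 3
g(8) = mex{1,2,3} = 0
So g(8) = 0.
Grundy values for pile C (subtraction set {2, 3}):
k:     0  1  2  3  4
g(k):  0  0  1  1  2
So g(4) = 2.
By the Sprague-Grundy theorem, the Grundy value of a sum of independent games is the XOR of the component values.
Combined value = 4 ⊕ 0 ⊕ 2 = 6.

6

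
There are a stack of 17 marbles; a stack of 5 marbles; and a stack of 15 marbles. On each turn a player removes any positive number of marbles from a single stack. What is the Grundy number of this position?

27

In binary:
  10001  (17)
  00101  (5)
  01111  (15)
  -----
  11011  (27)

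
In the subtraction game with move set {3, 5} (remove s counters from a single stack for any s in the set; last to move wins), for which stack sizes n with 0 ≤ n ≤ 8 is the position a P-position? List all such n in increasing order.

0, 1, 2, 8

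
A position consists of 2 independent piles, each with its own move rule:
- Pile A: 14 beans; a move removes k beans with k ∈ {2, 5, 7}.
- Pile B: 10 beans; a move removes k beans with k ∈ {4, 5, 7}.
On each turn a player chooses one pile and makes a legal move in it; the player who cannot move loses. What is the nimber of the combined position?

2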